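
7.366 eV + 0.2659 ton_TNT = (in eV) 6.944e+27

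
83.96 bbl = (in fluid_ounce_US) 4.514e+05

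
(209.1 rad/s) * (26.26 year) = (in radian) 1.732e+11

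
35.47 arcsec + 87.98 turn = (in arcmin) 1.9e+06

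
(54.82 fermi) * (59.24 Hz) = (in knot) 6.313e-12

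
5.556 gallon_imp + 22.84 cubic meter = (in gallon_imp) 5030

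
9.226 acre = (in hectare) 3.734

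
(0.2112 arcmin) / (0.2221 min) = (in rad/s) 4.61e-06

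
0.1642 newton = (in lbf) 0.03691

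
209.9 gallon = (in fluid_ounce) 2.687e+04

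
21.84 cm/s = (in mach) 0.0006414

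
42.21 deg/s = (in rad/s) 0.7367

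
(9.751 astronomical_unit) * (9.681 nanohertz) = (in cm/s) 1.412e+06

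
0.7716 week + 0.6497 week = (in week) 1.421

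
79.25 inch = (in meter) 2.013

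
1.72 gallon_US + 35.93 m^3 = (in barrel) 226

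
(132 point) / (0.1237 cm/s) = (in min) 0.6274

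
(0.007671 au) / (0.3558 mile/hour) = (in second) 7.215e+09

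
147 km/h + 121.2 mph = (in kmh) 342.1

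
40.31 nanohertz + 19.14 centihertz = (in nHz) 1.914e+08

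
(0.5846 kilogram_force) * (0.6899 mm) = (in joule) 0.003955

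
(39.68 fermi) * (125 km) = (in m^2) 4.96e-09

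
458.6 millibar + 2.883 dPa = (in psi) 6.651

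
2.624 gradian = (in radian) 0.04122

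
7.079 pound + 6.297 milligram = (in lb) 7.079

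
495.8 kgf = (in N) 4862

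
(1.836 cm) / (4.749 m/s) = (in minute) 6.443e-05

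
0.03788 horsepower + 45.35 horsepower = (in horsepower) 45.39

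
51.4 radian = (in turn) 8.181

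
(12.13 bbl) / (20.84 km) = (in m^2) 9.254e-05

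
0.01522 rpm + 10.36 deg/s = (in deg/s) 10.45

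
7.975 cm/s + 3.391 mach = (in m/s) 1155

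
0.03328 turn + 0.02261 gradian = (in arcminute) 720.1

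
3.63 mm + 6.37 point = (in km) 5.877e-06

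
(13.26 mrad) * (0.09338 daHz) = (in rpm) 0.1182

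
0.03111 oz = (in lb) 0.001944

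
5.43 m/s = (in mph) 12.15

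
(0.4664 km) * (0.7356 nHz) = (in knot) 6.669e-07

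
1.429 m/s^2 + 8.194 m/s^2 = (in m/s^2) 9.623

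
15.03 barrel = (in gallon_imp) 525.6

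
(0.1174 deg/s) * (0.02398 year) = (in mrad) 1.55e+06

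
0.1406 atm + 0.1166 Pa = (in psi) 2.066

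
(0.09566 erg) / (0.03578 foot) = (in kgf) 8.944e-08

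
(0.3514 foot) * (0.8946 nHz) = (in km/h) 3.449e-10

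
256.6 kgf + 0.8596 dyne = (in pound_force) 565.7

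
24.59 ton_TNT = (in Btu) 9.752e+07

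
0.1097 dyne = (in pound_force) 2.466e-07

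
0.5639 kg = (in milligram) 5.639e+05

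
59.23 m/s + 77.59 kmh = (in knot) 157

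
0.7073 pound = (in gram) 320.8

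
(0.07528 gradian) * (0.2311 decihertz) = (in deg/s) 0.001566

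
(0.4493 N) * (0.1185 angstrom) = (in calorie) 1.273e-12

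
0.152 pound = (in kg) 0.06895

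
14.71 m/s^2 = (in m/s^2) 14.71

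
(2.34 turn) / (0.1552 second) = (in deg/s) 5428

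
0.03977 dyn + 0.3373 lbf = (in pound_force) 0.3373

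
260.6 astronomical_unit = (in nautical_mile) 2.105e+10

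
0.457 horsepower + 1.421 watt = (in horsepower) 0.4589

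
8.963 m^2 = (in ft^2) 96.48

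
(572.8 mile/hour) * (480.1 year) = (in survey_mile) 2.409e+09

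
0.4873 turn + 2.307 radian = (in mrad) 5369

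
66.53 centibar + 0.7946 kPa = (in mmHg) 505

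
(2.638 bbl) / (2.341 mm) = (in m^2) 179.2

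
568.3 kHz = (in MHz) 0.5683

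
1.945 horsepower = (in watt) 1450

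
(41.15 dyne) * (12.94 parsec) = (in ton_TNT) 3.927e+04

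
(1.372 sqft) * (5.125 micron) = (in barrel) 4.109e-06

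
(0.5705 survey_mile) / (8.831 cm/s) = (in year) 0.0003297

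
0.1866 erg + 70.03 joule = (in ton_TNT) 1.674e-08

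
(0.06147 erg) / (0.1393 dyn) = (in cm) 0.4413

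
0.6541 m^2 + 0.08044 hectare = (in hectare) 0.08051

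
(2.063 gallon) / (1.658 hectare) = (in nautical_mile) 2.543e-10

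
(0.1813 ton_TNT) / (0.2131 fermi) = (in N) 3.56e+24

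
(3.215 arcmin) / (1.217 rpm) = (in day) 8.493e-08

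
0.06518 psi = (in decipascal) 4494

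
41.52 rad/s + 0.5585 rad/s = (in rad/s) 42.08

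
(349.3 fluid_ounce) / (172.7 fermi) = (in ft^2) 6.438e+11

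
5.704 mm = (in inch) 0.2246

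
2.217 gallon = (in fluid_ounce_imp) 295.4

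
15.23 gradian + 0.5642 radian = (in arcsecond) 1.657e+05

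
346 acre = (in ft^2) 1.507e+07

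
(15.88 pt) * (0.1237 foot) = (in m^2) 0.0002112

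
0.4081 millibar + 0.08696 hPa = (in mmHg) 0.3713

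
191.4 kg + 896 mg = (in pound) 422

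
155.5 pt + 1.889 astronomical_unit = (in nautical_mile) 1.526e+08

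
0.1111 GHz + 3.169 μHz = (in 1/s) 1.111e+08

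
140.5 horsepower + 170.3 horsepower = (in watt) 2.318e+05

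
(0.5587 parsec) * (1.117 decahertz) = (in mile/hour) 4.308e+17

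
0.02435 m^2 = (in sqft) 0.2621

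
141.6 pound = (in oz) 2266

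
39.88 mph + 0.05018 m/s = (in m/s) 17.88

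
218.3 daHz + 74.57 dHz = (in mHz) 2.19e+06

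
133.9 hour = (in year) 0.01529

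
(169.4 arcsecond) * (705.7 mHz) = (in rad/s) 0.0005796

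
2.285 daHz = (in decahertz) 2.285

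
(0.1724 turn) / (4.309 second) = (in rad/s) 0.2514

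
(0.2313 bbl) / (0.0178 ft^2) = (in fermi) 2.224e+16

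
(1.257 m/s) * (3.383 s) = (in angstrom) 4.252e+10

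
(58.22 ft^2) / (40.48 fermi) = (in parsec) 0.00433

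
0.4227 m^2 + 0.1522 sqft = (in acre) 0.0001079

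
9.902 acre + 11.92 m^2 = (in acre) 9.905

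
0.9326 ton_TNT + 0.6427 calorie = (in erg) 3.902e+16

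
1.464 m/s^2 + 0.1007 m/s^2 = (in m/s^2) 1.565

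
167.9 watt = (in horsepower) 0.2252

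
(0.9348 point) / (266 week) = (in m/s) 2.05e-12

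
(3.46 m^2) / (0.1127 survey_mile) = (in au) 1.275e-13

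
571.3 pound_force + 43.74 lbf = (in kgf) 279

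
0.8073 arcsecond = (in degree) 0.0002242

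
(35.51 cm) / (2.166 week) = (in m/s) 2.711e-07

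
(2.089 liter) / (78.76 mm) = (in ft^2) 0.2855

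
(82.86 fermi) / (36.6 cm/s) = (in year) 7.179e-21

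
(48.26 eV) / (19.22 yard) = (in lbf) 9.891e-20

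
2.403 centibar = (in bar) 0.02403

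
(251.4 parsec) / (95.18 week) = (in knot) 2.62e+11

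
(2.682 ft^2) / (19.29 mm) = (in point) 3.661e+04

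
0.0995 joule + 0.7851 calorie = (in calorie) 0.8089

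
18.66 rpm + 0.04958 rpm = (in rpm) 18.71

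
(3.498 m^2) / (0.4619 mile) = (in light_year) 4.974e-19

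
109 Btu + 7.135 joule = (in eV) 7.178e+23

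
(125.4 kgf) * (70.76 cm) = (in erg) 8.702e+09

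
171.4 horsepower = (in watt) 1.278e+05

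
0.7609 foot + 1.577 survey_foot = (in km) 0.0007126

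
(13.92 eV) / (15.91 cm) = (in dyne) 1.402e-12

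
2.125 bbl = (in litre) 337.8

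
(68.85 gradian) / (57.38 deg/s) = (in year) 3.424e-08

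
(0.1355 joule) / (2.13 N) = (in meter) 0.06362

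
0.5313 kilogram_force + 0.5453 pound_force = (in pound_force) 1.717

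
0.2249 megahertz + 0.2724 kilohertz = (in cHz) 2.252e+07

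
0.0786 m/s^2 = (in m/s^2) 0.0786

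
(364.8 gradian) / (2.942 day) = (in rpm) 0.0002153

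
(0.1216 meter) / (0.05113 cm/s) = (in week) 0.0003932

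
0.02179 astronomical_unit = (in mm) 3.26e+12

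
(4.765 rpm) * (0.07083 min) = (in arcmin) 7290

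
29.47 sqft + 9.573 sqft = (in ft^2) 39.04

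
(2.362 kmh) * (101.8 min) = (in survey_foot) 1.315e+04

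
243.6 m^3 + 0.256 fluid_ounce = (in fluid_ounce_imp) 8.574e+06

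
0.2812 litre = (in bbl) 0.001769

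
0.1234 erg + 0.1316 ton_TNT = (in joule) 5.506e+08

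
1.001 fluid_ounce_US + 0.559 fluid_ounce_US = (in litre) 0.04613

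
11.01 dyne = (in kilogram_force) 1.123e-05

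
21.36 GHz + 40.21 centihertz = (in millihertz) 2.136e+13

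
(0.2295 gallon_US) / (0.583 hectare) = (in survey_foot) 4.889e-07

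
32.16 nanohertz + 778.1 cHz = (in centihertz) 778.1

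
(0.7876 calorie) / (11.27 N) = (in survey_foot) 0.9593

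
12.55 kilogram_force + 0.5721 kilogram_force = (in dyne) 1.287e+07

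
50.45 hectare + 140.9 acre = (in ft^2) 1.157e+07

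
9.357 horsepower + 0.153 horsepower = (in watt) 7092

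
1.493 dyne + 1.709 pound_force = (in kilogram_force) 0.7752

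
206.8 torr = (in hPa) 275.7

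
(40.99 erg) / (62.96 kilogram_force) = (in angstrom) 66.39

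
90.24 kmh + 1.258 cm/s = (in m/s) 25.08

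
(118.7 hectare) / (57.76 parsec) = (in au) 4.452e-24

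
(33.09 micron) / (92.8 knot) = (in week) 1.146e-12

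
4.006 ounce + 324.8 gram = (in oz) 15.46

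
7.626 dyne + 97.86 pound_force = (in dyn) 4.353e+07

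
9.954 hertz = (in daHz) 0.9954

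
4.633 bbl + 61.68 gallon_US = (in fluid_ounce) 3.28e+04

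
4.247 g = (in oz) 0.1498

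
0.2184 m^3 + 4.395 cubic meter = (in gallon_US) 1219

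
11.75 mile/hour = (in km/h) 18.91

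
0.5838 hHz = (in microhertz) 5.838e+07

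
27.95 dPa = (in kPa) 0.002795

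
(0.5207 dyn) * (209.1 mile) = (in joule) 1.752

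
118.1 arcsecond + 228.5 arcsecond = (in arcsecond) 346.6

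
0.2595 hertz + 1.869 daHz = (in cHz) 1895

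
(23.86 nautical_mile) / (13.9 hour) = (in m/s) 0.8831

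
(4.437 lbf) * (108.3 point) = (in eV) 4.706e+18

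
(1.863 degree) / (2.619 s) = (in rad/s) 0.01242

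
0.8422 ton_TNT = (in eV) 2.199e+28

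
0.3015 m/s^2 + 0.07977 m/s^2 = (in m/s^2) 0.3813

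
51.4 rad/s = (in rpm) 490.8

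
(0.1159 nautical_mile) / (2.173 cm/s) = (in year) 0.0003132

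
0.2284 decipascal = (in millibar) 0.0002284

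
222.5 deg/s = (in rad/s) 3.883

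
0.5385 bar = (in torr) 403.9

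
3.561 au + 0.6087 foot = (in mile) 3.31e+08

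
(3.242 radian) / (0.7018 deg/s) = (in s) 264.7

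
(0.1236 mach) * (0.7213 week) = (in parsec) 5.95e-10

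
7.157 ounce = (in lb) 0.4473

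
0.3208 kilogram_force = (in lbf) 0.7072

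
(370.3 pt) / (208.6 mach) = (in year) 5.832e-14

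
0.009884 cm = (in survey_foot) 0.0003243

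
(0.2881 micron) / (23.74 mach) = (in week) 5.893e-17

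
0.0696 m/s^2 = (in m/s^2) 0.0696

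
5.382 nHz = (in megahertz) 5.382e-15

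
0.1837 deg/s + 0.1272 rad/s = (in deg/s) 7.472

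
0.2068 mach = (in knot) 136.9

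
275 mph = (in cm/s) 1.229e+04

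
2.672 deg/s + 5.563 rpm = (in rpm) 6.008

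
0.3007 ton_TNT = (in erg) 1.258e+16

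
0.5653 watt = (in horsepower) 0.0007581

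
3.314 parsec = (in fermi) 1.023e+32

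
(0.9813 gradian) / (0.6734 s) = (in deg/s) 1.312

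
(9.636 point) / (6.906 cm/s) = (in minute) 0.0008204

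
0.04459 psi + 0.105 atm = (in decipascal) 1.095e+05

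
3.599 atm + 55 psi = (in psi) 107.9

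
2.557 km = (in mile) 1.589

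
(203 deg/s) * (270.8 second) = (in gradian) 6.108e+04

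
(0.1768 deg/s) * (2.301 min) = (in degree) 24.41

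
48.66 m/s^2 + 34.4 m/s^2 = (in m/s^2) 83.06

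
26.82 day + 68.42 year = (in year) 68.49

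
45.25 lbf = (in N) 201.3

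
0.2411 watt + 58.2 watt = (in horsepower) 0.07837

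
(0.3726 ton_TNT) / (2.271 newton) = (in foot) 2.252e+09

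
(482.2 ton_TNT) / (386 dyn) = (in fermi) 5.227e+29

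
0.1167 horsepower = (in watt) 87.02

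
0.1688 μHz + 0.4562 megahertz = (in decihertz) 4.562e+06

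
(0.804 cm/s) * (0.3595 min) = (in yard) 0.1897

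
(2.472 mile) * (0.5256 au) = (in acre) 7.73e+10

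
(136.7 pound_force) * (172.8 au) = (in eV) 9.811e+34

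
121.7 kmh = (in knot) 65.71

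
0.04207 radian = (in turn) 0.006696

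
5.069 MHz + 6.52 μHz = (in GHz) 0.005069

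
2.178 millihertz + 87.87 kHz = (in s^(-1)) 8.787e+04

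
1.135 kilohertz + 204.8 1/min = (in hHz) 11.38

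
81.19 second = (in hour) 0.02255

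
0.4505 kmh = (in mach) 0.0003675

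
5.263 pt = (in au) 1.241e-14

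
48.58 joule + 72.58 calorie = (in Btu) 0.3339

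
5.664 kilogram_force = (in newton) 55.54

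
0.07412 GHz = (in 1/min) 4.447e+09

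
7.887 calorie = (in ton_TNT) 7.887e-09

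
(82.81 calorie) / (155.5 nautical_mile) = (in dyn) 120.3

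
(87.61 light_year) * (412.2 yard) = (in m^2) 3.124e+20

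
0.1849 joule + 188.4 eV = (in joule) 0.1849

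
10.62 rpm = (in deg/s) 63.72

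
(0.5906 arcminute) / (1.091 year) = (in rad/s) 4.993e-12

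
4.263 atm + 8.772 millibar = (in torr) 3246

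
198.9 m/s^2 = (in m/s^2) 198.9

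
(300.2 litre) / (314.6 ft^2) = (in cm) 1.027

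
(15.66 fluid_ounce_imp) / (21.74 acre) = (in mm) 5.057e-06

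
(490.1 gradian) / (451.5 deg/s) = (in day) 1.131e-05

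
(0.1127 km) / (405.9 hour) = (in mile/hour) 0.0001725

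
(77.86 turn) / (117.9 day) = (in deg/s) 0.002752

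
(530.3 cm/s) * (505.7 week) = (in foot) 5.321e+09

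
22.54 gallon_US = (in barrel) 0.5367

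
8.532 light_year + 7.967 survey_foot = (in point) 2.288e+20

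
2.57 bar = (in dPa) 2.57e+06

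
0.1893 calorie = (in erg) 7.92e+06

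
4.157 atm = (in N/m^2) 4.212e+05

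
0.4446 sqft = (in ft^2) 0.4446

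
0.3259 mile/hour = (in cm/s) 14.57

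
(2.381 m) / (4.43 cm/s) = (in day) 0.0006221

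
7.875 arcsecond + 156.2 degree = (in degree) 156.2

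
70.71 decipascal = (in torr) 0.05304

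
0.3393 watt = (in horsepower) 0.000455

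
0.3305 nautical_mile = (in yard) 669.4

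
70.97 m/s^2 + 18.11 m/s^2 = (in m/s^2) 89.08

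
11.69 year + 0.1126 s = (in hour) 1.024e+05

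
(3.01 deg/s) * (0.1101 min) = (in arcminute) 1193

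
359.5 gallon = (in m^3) 1.361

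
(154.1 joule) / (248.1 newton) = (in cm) 62.11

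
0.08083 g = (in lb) 0.0001782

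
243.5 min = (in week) 0.02416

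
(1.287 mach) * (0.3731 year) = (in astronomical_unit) 0.03447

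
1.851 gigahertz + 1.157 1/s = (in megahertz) 1851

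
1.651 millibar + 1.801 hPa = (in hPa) 3.452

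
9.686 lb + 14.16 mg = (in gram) 4394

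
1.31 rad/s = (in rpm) 12.51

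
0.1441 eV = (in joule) 2.309e-20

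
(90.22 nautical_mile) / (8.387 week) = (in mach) 9.674e-05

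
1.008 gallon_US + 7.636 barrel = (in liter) 1218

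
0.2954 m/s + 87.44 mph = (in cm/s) 3938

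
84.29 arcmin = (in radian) 0.02452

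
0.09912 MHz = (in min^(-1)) 5.947e+06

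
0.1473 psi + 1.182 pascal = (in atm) 0.01003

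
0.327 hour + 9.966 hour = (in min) 617.6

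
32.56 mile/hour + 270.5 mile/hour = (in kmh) 487.7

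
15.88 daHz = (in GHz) 1.588e-07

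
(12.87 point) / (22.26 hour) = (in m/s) 5.666e-08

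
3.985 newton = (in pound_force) 0.8959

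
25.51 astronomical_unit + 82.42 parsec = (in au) 1.7e+07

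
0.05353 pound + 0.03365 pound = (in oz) 1.395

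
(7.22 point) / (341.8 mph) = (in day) 1.929e-10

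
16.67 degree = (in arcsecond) 6.001e+04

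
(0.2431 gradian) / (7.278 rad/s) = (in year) 1.664e-11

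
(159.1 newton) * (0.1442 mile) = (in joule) 3.692e+04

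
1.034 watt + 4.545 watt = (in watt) 5.579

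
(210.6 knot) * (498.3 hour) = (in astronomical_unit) 0.001299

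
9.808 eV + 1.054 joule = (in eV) 6.579e+18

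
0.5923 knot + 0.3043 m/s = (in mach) 0.001789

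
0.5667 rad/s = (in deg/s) 32.47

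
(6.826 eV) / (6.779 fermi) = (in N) 0.0001613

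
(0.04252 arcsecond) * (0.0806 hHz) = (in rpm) 1.587e-05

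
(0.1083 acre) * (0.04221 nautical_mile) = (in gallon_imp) 7.536e+06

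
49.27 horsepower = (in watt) 3.674e+04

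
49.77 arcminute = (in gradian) 0.9217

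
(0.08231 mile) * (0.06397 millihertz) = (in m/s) 0.008474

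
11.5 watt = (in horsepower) 0.01542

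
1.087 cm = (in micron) 1.087e+04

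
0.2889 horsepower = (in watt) 215.4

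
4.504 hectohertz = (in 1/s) 450.4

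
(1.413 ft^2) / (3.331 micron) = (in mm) 3.941e+07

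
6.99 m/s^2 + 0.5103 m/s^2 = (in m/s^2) 7.5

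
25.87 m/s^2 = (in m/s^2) 25.87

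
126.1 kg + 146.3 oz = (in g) 1.302e+05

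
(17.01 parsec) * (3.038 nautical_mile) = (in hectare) 2.953e+17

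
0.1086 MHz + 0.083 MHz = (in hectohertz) 1916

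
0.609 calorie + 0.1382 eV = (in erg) 2.548e+07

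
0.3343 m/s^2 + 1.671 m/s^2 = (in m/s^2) 2.005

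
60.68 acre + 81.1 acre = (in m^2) 5.738e+05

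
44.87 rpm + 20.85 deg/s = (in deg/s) 290.1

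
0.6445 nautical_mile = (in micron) 1.194e+09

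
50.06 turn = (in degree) 1.802e+04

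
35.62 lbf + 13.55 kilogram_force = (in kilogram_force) 29.71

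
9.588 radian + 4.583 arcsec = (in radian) 9.588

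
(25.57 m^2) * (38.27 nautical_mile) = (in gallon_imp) 3.987e+08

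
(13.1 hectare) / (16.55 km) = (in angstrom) 7.915e+10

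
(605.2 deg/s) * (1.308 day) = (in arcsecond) 2.462e+11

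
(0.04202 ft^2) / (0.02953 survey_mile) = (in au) 5.491e-16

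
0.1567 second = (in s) 0.1567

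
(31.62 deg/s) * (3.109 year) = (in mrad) 5.411e+10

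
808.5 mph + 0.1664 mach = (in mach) 1.228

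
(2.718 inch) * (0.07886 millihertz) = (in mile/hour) 1.218e-05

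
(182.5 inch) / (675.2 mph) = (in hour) 4.266e-06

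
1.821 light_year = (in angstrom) 1.723e+26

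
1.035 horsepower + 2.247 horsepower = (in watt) 2447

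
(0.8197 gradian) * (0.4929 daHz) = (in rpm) 0.606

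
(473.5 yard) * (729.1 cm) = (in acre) 0.7801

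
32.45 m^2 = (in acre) 0.008019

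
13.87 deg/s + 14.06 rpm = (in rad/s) 1.714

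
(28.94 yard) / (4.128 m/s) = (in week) 1.06e-05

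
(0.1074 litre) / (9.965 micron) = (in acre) 0.002663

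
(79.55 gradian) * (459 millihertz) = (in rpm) 5.477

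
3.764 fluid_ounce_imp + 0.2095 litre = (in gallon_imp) 0.06961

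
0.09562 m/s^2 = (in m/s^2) 0.09562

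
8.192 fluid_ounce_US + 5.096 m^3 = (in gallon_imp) 1121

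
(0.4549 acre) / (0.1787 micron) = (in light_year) 1.089e-06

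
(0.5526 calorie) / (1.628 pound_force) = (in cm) 31.93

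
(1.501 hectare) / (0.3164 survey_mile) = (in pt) 8.356e+04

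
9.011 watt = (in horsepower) 0.01208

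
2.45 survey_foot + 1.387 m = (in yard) 2.334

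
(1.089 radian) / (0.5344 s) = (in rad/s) 2.038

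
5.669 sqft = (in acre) 0.0001301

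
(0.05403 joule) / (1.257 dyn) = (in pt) 1.218e+07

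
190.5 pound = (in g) 8.641e+04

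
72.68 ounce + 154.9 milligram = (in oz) 72.69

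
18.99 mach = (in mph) 1.446e+04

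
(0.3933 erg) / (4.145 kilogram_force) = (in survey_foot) 3.174e-09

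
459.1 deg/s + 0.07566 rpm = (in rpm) 76.59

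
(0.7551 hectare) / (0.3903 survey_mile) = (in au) 8.036e-11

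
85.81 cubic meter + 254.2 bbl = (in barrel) 793.9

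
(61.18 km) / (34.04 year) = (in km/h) 0.0002052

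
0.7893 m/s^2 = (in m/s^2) 0.7893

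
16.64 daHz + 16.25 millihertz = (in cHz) 1.664e+04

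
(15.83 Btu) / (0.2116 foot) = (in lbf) 5.822e+04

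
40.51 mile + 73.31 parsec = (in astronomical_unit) 1.512e+07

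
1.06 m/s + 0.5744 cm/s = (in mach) 0.00313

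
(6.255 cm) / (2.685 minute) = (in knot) 0.0007547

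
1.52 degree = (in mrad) 26.53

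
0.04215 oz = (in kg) 0.001195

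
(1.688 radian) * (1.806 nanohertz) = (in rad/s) 3.049e-09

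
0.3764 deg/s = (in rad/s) 0.006569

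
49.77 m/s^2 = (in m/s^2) 49.77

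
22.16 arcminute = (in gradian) 0.4104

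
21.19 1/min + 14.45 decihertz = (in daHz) 0.1798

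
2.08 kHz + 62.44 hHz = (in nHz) 8.324e+12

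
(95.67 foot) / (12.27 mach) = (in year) 2.213e-10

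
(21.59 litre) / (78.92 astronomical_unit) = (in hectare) 1.829e-19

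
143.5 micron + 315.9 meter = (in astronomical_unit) 2.112e-09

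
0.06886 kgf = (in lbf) 0.1518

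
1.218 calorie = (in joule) 5.096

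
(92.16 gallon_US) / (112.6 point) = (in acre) 0.00217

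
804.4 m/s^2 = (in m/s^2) 804.4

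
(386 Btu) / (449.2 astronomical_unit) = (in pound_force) 1.362e-09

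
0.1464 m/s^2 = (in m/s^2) 0.1464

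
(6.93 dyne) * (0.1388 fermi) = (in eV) 0.06004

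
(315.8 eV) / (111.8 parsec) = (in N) 1.467e-35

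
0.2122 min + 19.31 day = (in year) 0.0529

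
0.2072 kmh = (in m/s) 0.05756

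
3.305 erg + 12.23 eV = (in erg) 3.305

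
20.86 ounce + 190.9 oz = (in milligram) 6.003e+06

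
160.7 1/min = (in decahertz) 0.2678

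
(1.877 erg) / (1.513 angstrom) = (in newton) 1241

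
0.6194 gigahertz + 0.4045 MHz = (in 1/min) 3.719e+10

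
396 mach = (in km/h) 4.854e+05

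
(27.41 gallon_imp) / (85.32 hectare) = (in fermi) 1.46e+08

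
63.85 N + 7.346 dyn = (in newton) 63.85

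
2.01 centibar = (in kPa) 2.01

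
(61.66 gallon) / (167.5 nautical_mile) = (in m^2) 7.524e-07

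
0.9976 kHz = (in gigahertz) 9.976e-07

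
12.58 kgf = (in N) 123.4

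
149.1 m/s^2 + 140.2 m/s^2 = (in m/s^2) 289.3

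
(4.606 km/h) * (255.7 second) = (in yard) 357.8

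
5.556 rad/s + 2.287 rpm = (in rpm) 55.34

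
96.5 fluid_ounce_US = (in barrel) 0.01795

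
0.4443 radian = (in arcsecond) 9.164e+04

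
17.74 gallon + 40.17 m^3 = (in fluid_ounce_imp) 1.416e+06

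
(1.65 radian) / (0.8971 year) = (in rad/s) 5.832e-08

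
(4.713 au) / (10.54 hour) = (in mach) 5.457e+04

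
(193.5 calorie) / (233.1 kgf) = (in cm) 35.42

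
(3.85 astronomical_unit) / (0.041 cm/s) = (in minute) 2.341e+13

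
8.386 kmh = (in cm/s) 232.9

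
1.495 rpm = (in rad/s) 0.1566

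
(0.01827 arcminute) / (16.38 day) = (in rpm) 3.586e-11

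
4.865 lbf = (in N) 21.64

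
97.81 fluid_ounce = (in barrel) 0.01819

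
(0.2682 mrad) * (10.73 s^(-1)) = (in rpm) 0.02748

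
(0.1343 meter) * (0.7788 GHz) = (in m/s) 1.046e+08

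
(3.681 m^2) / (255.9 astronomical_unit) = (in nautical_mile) 5.192e-17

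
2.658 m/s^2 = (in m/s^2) 2.658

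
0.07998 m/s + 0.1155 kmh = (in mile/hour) 0.2507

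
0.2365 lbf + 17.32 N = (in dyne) 1.837e+06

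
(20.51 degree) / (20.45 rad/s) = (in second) 0.0175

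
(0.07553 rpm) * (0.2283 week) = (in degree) 6.257e+04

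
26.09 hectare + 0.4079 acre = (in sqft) 2.826e+06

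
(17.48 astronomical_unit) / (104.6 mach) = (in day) 849.8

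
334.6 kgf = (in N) 3281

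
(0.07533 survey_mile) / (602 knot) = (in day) 4.531e-06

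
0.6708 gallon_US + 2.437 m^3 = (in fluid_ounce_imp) 8.586e+04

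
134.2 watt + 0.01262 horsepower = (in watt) 143.6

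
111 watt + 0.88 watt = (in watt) 111.9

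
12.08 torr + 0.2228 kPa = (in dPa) 1.833e+04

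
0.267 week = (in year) 0.005121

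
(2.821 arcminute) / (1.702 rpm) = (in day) 5.329e-08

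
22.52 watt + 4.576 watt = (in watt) 27.1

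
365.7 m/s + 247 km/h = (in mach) 1.276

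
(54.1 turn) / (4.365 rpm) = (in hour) 0.2066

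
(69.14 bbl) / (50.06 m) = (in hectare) 2.196e-05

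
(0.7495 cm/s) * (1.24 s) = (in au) 6.213e-14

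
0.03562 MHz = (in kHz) 35.62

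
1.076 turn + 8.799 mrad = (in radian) 6.77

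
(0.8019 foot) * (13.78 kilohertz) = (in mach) 9.892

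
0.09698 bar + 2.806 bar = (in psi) 42.1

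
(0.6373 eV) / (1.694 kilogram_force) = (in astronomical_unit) 4.109e-32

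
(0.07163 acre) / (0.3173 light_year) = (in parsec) 3.129e-30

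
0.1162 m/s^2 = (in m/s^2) 0.1162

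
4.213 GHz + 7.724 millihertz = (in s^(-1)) 4.213e+09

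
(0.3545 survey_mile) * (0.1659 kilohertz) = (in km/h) 3.407e+05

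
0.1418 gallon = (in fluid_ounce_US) 18.15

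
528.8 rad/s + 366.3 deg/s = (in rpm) 5111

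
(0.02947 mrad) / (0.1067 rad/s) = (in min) 4.603e-06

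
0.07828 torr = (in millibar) 0.1044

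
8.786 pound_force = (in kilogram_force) 3.985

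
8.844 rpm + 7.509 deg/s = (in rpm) 10.1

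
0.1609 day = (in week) 0.02299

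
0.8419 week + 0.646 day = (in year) 0.01792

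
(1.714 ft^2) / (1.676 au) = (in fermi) 635.1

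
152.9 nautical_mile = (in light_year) 2.993e-11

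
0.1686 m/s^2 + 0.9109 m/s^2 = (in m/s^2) 1.08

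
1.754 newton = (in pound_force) 0.3943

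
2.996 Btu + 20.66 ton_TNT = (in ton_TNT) 20.66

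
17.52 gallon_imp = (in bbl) 0.501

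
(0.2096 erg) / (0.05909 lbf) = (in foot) 2.616e-07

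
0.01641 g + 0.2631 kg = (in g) 263.1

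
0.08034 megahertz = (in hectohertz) 803.4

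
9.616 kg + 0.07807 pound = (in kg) 9.651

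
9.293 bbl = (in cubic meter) 1.477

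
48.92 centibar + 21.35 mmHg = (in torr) 388.3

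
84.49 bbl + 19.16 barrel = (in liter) 1.648e+04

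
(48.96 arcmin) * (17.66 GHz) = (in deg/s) 1.441e+10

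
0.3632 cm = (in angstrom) 3.632e+07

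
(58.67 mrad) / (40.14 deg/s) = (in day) 9.693e-07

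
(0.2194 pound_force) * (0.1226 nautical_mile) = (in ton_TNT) 5.296e-08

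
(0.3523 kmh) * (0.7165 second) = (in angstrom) 7.012e+08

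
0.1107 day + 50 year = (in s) 1.577e+09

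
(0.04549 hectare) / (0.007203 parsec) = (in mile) 1.272e-15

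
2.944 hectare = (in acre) 7.275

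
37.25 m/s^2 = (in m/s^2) 37.25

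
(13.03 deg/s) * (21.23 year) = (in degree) 8.724e+09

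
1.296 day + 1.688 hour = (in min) 1968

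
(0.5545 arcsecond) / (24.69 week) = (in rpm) 1.719e-12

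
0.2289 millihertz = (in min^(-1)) 0.01373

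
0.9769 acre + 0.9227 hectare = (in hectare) 1.318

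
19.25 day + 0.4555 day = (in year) 0.05399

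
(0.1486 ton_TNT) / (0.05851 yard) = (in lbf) 2.613e+09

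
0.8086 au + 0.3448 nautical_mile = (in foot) 3.969e+11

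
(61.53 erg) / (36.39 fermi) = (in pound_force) 3.801e+07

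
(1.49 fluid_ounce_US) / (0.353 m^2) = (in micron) 124.8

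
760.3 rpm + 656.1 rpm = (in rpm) 1416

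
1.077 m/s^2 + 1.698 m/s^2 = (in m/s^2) 2.775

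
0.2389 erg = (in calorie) 5.71e-09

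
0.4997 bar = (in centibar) 49.97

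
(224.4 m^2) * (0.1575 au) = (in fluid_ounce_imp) 1.861e+17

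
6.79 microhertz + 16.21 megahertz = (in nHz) 1.621e+16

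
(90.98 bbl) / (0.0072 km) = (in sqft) 21.62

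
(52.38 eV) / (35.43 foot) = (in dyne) 7.771e-14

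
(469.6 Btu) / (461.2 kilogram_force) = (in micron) 1.095e+08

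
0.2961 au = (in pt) 1.256e+14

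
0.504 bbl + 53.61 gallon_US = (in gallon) 74.78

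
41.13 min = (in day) 0.02856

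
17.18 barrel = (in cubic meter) 2.731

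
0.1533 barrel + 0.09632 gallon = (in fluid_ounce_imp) 870.6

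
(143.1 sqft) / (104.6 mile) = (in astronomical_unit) 5.279e-16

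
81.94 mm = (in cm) 8.194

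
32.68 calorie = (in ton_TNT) 3.268e-08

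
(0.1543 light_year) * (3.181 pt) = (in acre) 4.048e+08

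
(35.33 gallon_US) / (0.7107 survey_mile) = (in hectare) 1.169e-08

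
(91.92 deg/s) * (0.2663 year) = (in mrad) 1.347e+10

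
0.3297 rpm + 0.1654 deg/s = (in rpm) 0.3573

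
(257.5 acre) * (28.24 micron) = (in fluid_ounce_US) 9.951e+05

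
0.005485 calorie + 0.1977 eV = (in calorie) 0.005485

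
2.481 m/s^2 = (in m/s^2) 2.481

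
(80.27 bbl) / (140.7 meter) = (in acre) 2.241e-05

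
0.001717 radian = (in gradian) 0.1093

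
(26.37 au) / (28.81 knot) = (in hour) 7.394e+07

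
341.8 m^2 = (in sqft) 3679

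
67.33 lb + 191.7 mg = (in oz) 1077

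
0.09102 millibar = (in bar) 9.102e-05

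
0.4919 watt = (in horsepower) 0.0006596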